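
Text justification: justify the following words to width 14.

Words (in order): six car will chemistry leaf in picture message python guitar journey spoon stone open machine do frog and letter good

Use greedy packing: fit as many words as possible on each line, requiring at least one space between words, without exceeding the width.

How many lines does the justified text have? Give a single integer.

Line 1: ['six', 'car', 'will'] (min_width=12, slack=2)
Line 2: ['chemistry', 'leaf'] (min_width=14, slack=0)
Line 3: ['in', 'picture'] (min_width=10, slack=4)
Line 4: ['message', 'python'] (min_width=14, slack=0)
Line 5: ['guitar', 'journey'] (min_width=14, slack=0)
Line 6: ['spoon', 'stone'] (min_width=11, slack=3)
Line 7: ['open', 'machine'] (min_width=12, slack=2)
Line 8: ['do', 'frog', 'and'] (min_width=11, slack=3)
Line 9: ['letter', 'good'] (min_width=11, slack=3)
Total lines: 9

Answer: 9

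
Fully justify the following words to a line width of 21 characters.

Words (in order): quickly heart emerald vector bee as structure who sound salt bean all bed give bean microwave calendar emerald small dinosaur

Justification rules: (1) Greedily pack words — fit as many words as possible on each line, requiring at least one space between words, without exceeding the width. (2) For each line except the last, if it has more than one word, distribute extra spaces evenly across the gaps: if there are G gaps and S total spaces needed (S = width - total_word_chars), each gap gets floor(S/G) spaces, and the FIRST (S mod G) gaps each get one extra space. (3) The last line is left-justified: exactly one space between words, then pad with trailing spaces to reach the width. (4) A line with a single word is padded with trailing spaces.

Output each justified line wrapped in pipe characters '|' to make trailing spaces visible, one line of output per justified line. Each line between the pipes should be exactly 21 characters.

Line 1: ['quickly', 'heart', 'emerald'] (min_width=21, slack=0)
Line 2: ['vector', 'bee', 'as'] (min_width=13, slack=8)
Line 3: ['structure', 'who', 'sound'] (min_width=19, slack=2)
Line 4: ['salt', 'bean', 'all', 'bed'] (min_width=17, slack=4)
Line 5: ['give', 'bean', 'microwave'] (min_width=19, slack=2)
Line 6: ['calendar', 'emerald'] (min_width=16, slack=5)
Line 7: ['small', 'dinosaur'] (min_width=14, slack=7)

Answer: |quickly heart emerald|
|vector     bee     as|
|structure  who  sound|
|salt   bean  all  bed|
|give  bean  microwave|
|calendar      emerald|
|small dinosaur       |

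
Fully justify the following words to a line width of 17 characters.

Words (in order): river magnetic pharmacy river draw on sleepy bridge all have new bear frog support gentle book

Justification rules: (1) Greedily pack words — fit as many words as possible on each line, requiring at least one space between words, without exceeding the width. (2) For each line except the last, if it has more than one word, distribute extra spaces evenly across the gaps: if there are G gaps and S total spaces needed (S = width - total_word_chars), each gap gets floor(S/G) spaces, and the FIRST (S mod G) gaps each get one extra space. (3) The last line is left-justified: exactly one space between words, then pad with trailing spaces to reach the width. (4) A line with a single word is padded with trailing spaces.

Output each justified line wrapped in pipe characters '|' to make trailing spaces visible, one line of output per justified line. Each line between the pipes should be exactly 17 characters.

Answer: |river    magnetic|
|pharmacy    river|
|draw   on  sleepy|
|bridge  all  have|
|new   bear   frog|
|support    gentle|
|book             |

Derivation:
Line 1: ['river', 'magnetic'] (min_width=14, slack=3)
Line 2: ['pharmacy', 'river'] (min_width=14, slack=3)
Line 3: ['draw', 'on', 'sleepy'] (min_width=14, slack=3)
Line 4: ['bridge', 'all', 'have'] (min_width=15, slack=2)
Line 5: ['new', 'bear', 'frog'] (min_width=13, slack=4)
Line 6: ['support', 'gentle'] (min_width=14, slack=3)
Line 7: ['book'] (min_width=4, slack=13)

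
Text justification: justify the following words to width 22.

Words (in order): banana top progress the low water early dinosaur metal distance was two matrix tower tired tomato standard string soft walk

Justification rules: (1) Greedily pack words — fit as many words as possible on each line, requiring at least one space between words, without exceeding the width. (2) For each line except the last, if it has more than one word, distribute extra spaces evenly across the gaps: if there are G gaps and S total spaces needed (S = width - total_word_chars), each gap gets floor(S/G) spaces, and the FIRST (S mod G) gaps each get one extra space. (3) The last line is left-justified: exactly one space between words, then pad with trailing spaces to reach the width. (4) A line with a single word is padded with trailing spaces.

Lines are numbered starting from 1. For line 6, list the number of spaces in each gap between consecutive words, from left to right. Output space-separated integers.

Line 1: ['banana', 'top', 'progress'] (min_width=19, slack=3)
Line 2: ['the', 'low', 'water', 'early'] (min_width=19, slack=3)
Line 3: ['dinosaur', 'metal'] (min_width=14, slack=8)
Line 4: ['distance', 'was', 'two'] (min_width=16, slack=6)
Line 5: ['matrix', 'tower', 'tired'] (min_width=18, slack=4)
Line 6: ['tomato', 'standard', 'string'] (min_width=22, slack=0)
Line 7: ['soft', 'walk'] (min_width=9, slack=13)

Answer: 1 1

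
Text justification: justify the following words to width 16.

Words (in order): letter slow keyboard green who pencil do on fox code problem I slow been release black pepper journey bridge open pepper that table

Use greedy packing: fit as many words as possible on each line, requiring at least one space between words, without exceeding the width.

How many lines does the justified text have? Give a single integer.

Answer: 10

Derivation:
Line 1: ['letter', 'slow'] (min_width=11, slack=5)
Line 2: ['keyboard', 'green'] (min_width=14, slack=2)
Line 3: ['who', 'pencil', 'do', 'on'] (min_width=16, slack=0)
Line 4: ['fox', 'code', 'problem'] (min_width=16, slack=0)
Line 5: ['I', 'slow', 'been'] (min_width=11, slack=5)
Line 6: ['release', 'black'] (min_width=13, slack=3)
Line 7: ['pepper', 'journey'] (min_width=14, slack=2)
Line 8: ['bridge', 'open'] (min_width=11, slack=5)
Line 9: ['pepper', 'that'] (min_width=11, slack=5)
Line 10: ['table'] (min_width=5, slack=11)
Total lines: 10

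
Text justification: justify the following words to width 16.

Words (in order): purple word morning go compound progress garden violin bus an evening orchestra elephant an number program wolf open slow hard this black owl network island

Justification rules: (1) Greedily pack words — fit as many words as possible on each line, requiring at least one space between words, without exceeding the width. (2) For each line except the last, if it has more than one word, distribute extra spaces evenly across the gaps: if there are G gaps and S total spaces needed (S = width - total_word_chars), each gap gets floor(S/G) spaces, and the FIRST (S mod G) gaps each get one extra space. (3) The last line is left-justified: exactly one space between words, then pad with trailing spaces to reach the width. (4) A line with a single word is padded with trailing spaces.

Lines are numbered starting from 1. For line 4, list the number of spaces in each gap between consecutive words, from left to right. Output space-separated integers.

Answer: 2

Derivation:
Line 1: ['purple', 'word'] (min_width=11, slack=5)
Line 2: ['morning', 'go'] (min_width=10, slack=6)
Line 3: ['compound'] (min_width=8, slack=8)
Line 4: ['progress', 'garden'] (min_width=15, slack=1)
Line 5: ['violin', 'bus', 'an'] (min_width=13, slack=3)
Line 6: ['evening'] (min_width=7, slack=9)
Line 7: ['orchestra'] (min_width=9, slack=7)
Line 8: ['elephant', 'an'] (min_width=11, slack=5)
Line 9: ['number', 'program'] (min_width=14, slack=2)
Line 10: ['wolf', 'open', 'slow'] (min_width=14, slack=2)
Line 11: ['hard', 'this', 'black'] (min_width=15, slack=1)
Line 12: ['owl', 'network'] (min_width=11, slack=5)
Line 13: ['island'] (min_width=6, slack=10)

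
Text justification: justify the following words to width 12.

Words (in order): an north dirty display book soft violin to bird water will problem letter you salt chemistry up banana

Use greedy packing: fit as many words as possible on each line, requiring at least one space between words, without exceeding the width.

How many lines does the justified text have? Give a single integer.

Answer: 11

Derivation:
Line 1: ['an', 'north'] (min_width=8, slack=4)
Line 2: ['dirty'] (min_width=5, slack=7)
Line 3: ['display', 'book'] (min_width=12, slack=0)
Line 4: ['soft', 'violin'] (min_width=11, slack=1)
Line 5: ['to', 'bird'] (min_width=7, slack=5)
Line 6: ['water', 'will'] (min_width=10, slack=2)
Line 7: ['problem'] (min_width=7, slack=5)
Line 8: ['letter', 'you'] (min_width=10, slack=2)
Line 9: ['salt'] (min_width=4, slack=8)
Line 10: ['chemistry', 'up'] (min_width=12, slack=0)
Line 11: ['banana'] (min_width=6, slack=6)
Total lines: 11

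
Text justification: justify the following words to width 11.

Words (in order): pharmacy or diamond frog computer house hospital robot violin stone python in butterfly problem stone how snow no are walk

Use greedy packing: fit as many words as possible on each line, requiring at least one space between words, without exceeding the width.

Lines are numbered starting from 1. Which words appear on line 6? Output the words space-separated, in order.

Answer: hospital

Derivation:
Line 1: ['pharmacy', 'or'] (min_width=11, slack=0)
Line 2: ['diamond'] (min_width=7, slack=4)
Line 3: ['frog'] (min_width=4, slack=7)
Line 4: ['computer'] (min_width=8, slack=3)
Line 5: ['house'] (min_width=5, slack=6)
Line 6: ['hospital'] (min_width=8, slack=3)
Line 7: ['robot'] (min_width=5, slack=6)
Line 8: ['violin'] (min_width=6, slack=5)
Line 9: ['stone'] (min_width=5, slack=6)
Line 10: ['python', 'in'] (min_width=9, slack=2)
Line 11: ['butterfly'] (min_width=9, slack=2)
Line 12: ['problem'] (min_width=7, slack=4)
Line 13: ['stone', 'how'] (min_width=9, slack=2)
Line 14: ['snow', 'no', 'are'] (min_width=11, slack=0)
Line 15: ['walk'] (min_width=4, slack=7)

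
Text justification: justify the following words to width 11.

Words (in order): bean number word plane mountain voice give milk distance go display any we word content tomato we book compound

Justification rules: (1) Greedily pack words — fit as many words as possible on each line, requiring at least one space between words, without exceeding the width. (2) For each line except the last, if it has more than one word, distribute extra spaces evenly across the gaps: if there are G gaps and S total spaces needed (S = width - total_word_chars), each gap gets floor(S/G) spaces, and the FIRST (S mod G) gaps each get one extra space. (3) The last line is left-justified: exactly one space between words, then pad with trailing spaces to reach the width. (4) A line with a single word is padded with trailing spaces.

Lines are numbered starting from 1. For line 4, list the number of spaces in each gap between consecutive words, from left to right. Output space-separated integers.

Line 1: ['bean', 'number'] (min_width=11, slack=0)
Line 2: ['word', 'plane'] (min_width=10, slack=1)
Line 3: ['mountain'] (min_width=8, slack=3)
Line 4: ['voice', 'give'] (min_width=10, slack=1)
Line 5: ['milk'] (min_width=4, slack=7)
Line 6: ['distance', 'go'] (min_width=11, slack=0)
Line 7: ['display', 'any'] (min_width=11, slack=0)
Line 8: ['we', 'word'] (min_width=7, slack=4)
Line 9: ['content'] (min_width=7, slack=4)
Line 10: ['tomato', 'we'] (min_width=9, slack=2)
Line 11: ['book'] (min_width=4, slack=7)
Line 12: ['compound'] (min_width=8, slack=3)

Answer: 2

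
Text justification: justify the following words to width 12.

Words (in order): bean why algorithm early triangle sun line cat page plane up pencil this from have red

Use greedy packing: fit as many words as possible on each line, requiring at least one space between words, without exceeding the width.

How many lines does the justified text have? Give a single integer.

Line 1: ['bean', 'why'] (min_width=8, slack=4)
Line 2: ['algorithm'] (min_width=9, slack=3)
Line 3: ['early'] (min_width=5, slack=7)
Line 4: ['triangle', 'sun'] (min_width=12, slack=0)
Line 5: ['line', 'cat'] (min_width=8, slack=4)
Line 6: ['page', 'plane'] (min_width=10, slack=2)
Line 7: ['up', 'pencil'] (min_width=9, slack=3)
Line 8: ['this', 'from'] (min_width=9, slack=3)
Line 9: ['have', 'red'] (min_width=8, slack=4)
Total lines: 9

Answer: 9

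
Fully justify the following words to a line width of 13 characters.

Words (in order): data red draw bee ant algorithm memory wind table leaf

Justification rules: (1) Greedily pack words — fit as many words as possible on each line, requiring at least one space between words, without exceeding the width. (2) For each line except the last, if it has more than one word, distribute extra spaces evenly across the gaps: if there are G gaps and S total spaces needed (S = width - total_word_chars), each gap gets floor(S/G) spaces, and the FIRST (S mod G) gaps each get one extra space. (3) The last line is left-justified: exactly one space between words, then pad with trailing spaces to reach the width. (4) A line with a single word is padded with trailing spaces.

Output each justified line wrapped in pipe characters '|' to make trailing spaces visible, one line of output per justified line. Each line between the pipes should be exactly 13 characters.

Answer: |data red draw|
|bee       ant|
|algorithm    |
|memory   wind|
|table leaf   |

Derivation:
Line 1: ['data', 'red', 'draw'] (min_width=13, slack=0)
Line 2: ['bee', 'ant'] (min_width=7, slack=6)
Line 3: ['algorithm'] (min_width=9, slack=4)
Line 4: ['memory', 'wind'] (min_width=11, slack=2)
Line 5: ['table', 'leaf'] (min_width=10, slack=3)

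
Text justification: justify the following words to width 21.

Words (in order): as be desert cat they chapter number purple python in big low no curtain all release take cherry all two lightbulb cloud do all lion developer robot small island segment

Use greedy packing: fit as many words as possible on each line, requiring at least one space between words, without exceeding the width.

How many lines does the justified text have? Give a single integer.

Line 1: ['as', 'be', 'desert', 'cat', 'they'] (min_width=21, slack=0)
Line 2: ['chapter', 'number', 'purple'] (min_width=21, slack=0)
Line 3: ['python', 'in', 'big', 'low', 'no'] (min_width=20, slack=1)
Line 4: ['curtain', 'all', 'release'] (min_width=19, slack=2)
Line 5: ['take', 'cherry', 'all', 'two'] (min_width=19, slack=2)
Line 6: ['lightbulb', 'cloud', 'do'] (min_width=18, slack=3)
Line 7: ['all', 'lion', 'developer'] (min_width=18, slack=3)
Line 8: ['robot', 'small', 'island'] (min_width=18, slack=3)
Line 9: ['segment'] (min_width=7, slack=14)
Total lines: 9

Answer: 9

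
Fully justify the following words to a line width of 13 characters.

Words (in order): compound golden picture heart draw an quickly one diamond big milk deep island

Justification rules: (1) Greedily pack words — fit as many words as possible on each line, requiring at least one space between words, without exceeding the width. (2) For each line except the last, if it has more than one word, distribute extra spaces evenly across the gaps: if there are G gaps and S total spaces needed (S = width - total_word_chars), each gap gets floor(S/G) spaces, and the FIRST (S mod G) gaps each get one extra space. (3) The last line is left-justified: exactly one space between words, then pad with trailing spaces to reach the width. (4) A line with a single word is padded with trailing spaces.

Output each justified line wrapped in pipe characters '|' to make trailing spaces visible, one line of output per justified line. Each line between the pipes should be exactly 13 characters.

Line 1: ['compound'] (min_width=8, slack=5)
Line 2: ['golden'] (min_width=6, slack=7)
Line 3: ['picture', 'heart'] (min_width=13, slack=0)
Line 4: ['draw', 'an'] (min_width=7, slack=6)
Line 5: ['quickly', 'one'] (min_width=11, slack=2)
Line 6: ['diamond', 'big'] (min_width=11, slack=2)
Line 7: ['milk', 'deep'] (min_width=9, slack=4)
Line 8: ['island'] (min_width=6, slack=7)

Answer: |compound     |
|golden       |
|picture heart|
|draw       an|
|quickly   one|
|diamond   big|
|milk     deep|
|island       |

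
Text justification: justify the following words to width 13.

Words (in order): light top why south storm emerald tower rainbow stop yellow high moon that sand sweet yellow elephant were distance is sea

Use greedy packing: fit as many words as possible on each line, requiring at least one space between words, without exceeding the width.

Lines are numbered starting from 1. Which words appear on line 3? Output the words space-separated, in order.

Answer: emerald tower

Derivation:
Line 1: ['light', 'top', 'why'] (min_width=13, slack=0)
Line 2: ['south', 'storm'] (min_width=11, slack=2)
Line 3: ['emerald', 'tower'] (min_width=13, slack=0)
Line 4: ['rainbow', 'stop'] (min_width=12, slack=1)
Line 5: ['yellow', 'high'] (min_width=11, slack=2)
Line 6: ['moon', 'that'] (min_width=9, slack=4)
Line 7: ['sand', 'sweet'] (min_width=10, slack=3)
Line 8: ['yellow'] (min_width=6, slack=7)
Line 9: ['elephant', 'were'] (min_width=13, slack=0)
Line 10: ['distance', 'is'] (min_width=11, slack=2)
Line 11: ['sea'] (min_width=3, slack=10)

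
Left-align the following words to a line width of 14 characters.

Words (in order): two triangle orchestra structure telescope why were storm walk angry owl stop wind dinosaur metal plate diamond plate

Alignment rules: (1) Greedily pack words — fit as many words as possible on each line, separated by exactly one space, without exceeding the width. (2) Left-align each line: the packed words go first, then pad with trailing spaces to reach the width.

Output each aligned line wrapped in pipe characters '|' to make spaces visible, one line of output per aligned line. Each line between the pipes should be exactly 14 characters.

Answer: |two triangle  |
|orchestra     |
|structure     |
|telescope why |
|were storm    |
|walk angry owl|
|stop wind     |
|dinosaur metal|
|plate diamond |
|plate         |

Derivation:
Line 1: ['two', 'triangle'] (min_width=12, slack=2)
Line 2: ['orchestra'] (min_width=9, slack=5)
Line 3: ['structure'] (min_width=9, slack=5)
Line 4: ['telescope', 'why'] (min_width=13, slack=1)
Line 5: ['were', 'storm'] (min_width=10, slack=4)
Line 6: ['walk', 'angry', 'owl'] (min_width=14, slack=0)
Line 7: ['stop', 'wind'] (min_width=9, slack=5)
Line 8: ['dinosaur', 'metal'] (min_width=14, slack=0)
Line 9: ['plate', 'diamond'] (min_width=13, slack=1)
Line 10: ['plate'] (min_width=5, slack=9)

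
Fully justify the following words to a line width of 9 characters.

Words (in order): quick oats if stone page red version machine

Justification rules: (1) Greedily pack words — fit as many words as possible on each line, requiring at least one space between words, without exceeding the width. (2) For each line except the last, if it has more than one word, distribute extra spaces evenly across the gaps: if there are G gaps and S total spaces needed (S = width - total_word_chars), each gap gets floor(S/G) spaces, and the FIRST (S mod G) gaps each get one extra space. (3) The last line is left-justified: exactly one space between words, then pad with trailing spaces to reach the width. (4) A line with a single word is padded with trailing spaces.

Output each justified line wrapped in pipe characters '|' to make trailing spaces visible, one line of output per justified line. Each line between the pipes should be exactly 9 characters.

Answer: |quick    |
|oats   if|
|stone    |
|page  red|
|version  |
|machine  |

Derivation:
Line 1: ['quick'] (min_width=5, slack=4)
Line 2: ['oats', 'if'] (min_width=7, slack=2)
Line 3: ['stone'] (min_width=5, slack=4)
Line 4: ['page', 'red'] (min_width=8, slack=1)
Line 5: ['version'] (min_width=7, slack=2)
Line 6: ['machine'] (min_width=7, slack=2)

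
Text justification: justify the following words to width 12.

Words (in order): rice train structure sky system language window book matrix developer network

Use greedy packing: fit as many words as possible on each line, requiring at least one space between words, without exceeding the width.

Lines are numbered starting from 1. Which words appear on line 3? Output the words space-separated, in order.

Line 1: ['rice', 'train'] (min_width=10, slack=2)
Line 2: ['structure'] (min_width=9, slack=3)
Line 3: ['sky', 'system'] (min_width=10, slack=2)
Line 4: ['language'] (min_width=8, slack=4)
Line 5: ['window', 'book'] (min_width=11, slack=1)
Line 6: ['matrix'] (min_width=6, slack=6)
Line 7: ['developer'] (min_width=9, slack=3)
Line 8: ['network'] (min_width=7, slack=5)

Answer: sky system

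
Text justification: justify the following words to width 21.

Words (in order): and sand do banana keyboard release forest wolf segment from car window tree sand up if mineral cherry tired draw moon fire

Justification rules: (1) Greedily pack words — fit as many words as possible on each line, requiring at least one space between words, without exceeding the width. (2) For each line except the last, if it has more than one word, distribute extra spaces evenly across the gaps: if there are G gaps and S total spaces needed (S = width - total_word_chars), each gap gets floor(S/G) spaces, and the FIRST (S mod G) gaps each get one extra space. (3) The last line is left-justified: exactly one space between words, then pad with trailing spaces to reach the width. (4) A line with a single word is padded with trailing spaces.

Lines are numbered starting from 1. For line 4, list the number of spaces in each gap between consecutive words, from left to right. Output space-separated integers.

Line 1: ['and', 'sand', 'do', 'banana'] (min_width=18, slack=3)
Line 2: ['keyboard', 'release'] (min_width=16, slack=5)
Line 3: ['forest', 'wolf', 'segment'] (min_width=19, slack=2)
Line 4: ['from', 'car', 'window', 'tree'] (min_width=20, slack=1)
Line 5: ['sand', 'up', 'if', 'mineral'] (min_width=18, slack=3)
Line 6: ['cherry', 'tired', 'draw'] (min_width=17, slack=4)
Line 7: ['moon', 'fire'] (min_width=9, slack=12)

Answer: 2 1 1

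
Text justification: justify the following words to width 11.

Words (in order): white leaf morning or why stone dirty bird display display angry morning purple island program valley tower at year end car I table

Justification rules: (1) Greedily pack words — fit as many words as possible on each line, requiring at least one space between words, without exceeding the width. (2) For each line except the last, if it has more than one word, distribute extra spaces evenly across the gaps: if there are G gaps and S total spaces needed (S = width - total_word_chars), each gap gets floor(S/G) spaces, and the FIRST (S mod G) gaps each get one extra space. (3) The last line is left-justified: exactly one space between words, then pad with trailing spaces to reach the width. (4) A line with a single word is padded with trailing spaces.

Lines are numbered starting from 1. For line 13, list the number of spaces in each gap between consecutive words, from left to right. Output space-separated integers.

Line 1: ['white', 'leaf'] (min_width=10, slack=1)
Line 2: ['morning', 'or'] (min_width=10, slack=1)
Line 3: ['why', 'stone'] (min_width=9, slack=2)
Line 4: ['dirty', 'bird'] (min_width=10, slack=1)
Line 5: ['display'] (min_width=7, slack=4)
Line 6: ['display'] (min_width=7, slack=4)
Line 7: ['angry'] (min_width=5, slack=6)
Line 8: ['morning'] (min_width=7, slack=4)
Line 9: ['purple'] (min_width=6, slack=5)
Line 10: ['island'] (min_width=6, slack=5)
Line 11: ['program'] (min_width=7, slack=4)
Line 12: ['valley'] (min_width=6, slack=5)
Line 13: ['tower', 'at'] (min_width=8, slack=3)
Line 14: ['year', 'end'] (min_width=8, slack=3)
Line 15: ['car', 'I', 'table'] (min_width=11, slack=0)

Answer: 4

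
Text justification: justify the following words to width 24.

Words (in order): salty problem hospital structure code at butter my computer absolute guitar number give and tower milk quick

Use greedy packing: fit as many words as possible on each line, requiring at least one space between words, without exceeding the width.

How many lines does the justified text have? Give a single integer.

Answer: 5

Derivation:
Line 1: ['salty', 'problem', 'hospital'] (min_width=22, slack=2)
Line 2: ['structure', 'code', 'at', 'butter'] (min_width=24, slack=0)
Line 3: ['my', 'computer', 'absolute'] (min_width=20, slack=4)
Line 4: ['guitar', 'number', 'give', 'and'] (min_width=22, slack=2)
Line 5: ['tower', 'milk', 'quick'] (min_width=16, slack=8)
Total lines: 5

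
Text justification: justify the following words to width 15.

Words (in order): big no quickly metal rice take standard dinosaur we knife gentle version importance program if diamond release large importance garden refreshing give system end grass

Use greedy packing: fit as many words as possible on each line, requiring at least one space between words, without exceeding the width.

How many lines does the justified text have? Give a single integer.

Answer: 15

Derivation:
Line 1: ['big', 'no', 'quickly'] (min_width=14, slack=1)
Line 2: ['metal', 'rice', 'take'] (min_width=15, slack=0)
Line 3: ['standard'] (min_width=8, slack=7)
Line 4: ['dinosaur', 'we'] (min_width=11, slack=4)
Line 5: ['knife', 'gentle'] (min_width=12, slack=3)
Line 6: ['version'] (min_width=7, slack=8)
Line 7: ['importance'] (min_width=10, slack=5)
Line 8: ['program', 'if'] (min_width=10, slack=5)
Line 9: ['diamond', 'release'] (min_width=15, slack=0)
Line 10: ['large'] (min_width=5, slack=10)
Line 11: ['importance'] (min_width=10, slack=5)
Line 12: ['garden'] (min_width=6, slack=9)
Line 13: ['refreshing', 'give'] (min_width=15, slack=0)
Line 14: ['system', 'end'] (min_width=10, slack=5)
Line 15: ['grass'] (min_width=5, slack=10)
Total lines: 15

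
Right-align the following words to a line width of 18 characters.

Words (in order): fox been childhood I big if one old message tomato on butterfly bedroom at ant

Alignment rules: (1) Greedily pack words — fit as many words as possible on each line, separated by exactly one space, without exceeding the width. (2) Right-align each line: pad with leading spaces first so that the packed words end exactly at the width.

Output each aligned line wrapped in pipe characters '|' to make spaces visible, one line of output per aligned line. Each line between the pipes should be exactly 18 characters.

Answer: |fox been childhood|
|  I big if one old|
| message tomato on|
| butterfly bedroom|
|            at ant|

Derivation:
Line 1: ['fox', 'been', 'childhood'] (min_width=18, slack=0)
Line 2: ['I', 'big', 'if', 'one', 'old'] (min_width=16, slack=2)
Line 3: ['message', 'tomato', 'on'] (min_width=17, slack=1)
Line 4: ['butterfly', 'bedroom'] (min_width=17, slack=1)
Line 5: ['at', 'ant'] (min_width=6, slack=12)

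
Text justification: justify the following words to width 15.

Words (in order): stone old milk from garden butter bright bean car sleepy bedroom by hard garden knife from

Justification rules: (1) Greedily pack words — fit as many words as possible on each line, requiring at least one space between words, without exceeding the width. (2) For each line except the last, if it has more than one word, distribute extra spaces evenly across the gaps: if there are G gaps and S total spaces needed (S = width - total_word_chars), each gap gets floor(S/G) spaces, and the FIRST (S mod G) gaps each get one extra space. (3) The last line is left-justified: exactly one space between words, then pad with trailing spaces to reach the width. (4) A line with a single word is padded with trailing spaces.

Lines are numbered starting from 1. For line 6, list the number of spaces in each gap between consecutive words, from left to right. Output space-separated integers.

Line 1: ['stone', 'old', 'milk'] (min_width=14, slack=1)
Line 2: ['from', 'garden'] (min_width=11, slack=4)
Line 3: ['butter', 'bright'] (min_width=13, slack=2)
Line 4: ['bean', 'car', 'sleepy'] (min_width=15, slack=0)
Line 5: ['bedroom', 'by', 'hard'] (min_width=15, slack=0)
Line 6: ['garden', 'knife'] (min_width=12, slack=3)
Line 7: ['from'] (min_width=4, slack=11)

Answer: 4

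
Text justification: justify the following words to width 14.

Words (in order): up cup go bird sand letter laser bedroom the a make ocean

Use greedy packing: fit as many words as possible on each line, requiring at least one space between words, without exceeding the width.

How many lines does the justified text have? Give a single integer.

Answer: 5

Derivation:
Line 1: ['up', 'cup', 'go', 'bird'] (min_width=14, slack=0)
Line 2: ['sand', 'letter'] (min_width=11, slack=3)
Line 3: ['laser', 'bedroom'] (min_width=13, slack=1)
Line 4: ['the', 'a', 'make'] (min_width=10, slack=4)
Line 5: ['ocean'] (min_width=5, slack=9)
Total lines: 5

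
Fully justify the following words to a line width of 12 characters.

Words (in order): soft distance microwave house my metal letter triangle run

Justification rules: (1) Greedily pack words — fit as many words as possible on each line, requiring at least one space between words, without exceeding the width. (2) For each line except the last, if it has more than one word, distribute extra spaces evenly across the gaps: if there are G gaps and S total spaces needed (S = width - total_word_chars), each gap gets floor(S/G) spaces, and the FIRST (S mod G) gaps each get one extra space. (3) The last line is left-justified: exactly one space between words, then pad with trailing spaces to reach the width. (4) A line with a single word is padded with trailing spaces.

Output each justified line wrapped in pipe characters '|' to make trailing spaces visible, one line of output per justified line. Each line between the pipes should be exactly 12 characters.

Answer: |soft        |
|distance    |
|microwave   |
|house     my|
|metal letter|
|triangle run|

Derivation:
Line 1: ['soft'] (min_width=4, slack=8)
Line 2: ['distance'] (min_width=8, slack=4)
Line 3: ['microwave'] (min_width=9, slack=3)
Line 4: ['house', 'my'] (min_width=8, slack=4)
Line 5: ['metal', 'letter'] (min_width=12, slack=0)
Line 6: ['triangle', 'run'] (min_width=12, slack=0)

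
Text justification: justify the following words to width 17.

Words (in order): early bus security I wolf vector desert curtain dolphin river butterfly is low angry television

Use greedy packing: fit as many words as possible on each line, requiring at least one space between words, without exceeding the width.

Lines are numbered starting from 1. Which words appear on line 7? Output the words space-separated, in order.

Line 1: ['early', 'bus'] (min_width=9, slack=8)
Line 2: ['security', 'I', 'wolf'] (min_width=15, slack=2)
Line 3: ['vector', 'desert'] (min_width=13, slack=4)
Line 4: ['curtain', 'dolphin'] (min_width=15, slack=2)
Line 5: ['river', 'butterfly'] (min_width=15, slack=2)
Line 6: ['is', 'low', 'angry'] (min_width=12, slack=5)
Line 7: ['television'] (min_width=10, slack=7)

Answer: television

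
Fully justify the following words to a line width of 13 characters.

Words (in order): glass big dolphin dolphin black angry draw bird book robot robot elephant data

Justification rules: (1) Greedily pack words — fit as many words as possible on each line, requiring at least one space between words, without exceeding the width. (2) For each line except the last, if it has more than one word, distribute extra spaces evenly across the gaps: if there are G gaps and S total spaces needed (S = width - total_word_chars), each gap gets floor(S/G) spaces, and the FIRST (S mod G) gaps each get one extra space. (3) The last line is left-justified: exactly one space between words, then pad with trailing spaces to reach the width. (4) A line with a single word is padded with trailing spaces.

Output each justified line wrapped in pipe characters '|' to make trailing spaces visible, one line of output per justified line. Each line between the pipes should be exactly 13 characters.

Answer: |glass     big|
|dolphin      |
|dolphin black|
|angry    draw|
|bird     book|
|robot   robot|
|elephant data|

Derivation:
Line 1: ['glass', 'big'] (min_width=9, slack=4)
Line 2: ['dolphin'] (min_width=7, slack=6)
Line 3: ['dolphin', 'black'] (min_width=13, slack=0)
Line 4: ['angry', 'draw'] (min_width=10, slack=3)
Line 5: ['bird', 'book'] (min_width=9, slack=4)
Line 6: ['robot', 'robot'] (min_width=11, slack=2)
Line 7: ['elephant', 'data'] (min_width=13, slack=0)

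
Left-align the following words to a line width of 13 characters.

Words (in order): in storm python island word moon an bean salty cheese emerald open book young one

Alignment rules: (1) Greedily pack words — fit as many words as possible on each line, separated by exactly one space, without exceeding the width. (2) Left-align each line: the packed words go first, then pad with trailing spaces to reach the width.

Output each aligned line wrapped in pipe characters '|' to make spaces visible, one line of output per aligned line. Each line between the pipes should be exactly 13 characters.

Answer: |in storm     |
|python island|
|word moon an |
|bean salty   |
|cheese       |
|emerald open |
|book young   |
|one          |

Derivation:
Line 1: ['in', 'storm'] (min_width=8, slack=5)
Line 2: ['python', 'island'] (min_width=13, slack=0)
Line 3: ['word', 'moon', 'an'] (min_width=12, slack=1)
Line 4: ['bean', 'salty'] (min_width=10, slack=3)
Line 5: ['cheese'] (min_width=6, slack=7)
Line 6: ['emerald', 'open'] (min_width=12, slack=1)
Line 7: ['book', 'young'] (min_width=10, slack=3)
Line 8: ['one'] (min_width=3, slack=10)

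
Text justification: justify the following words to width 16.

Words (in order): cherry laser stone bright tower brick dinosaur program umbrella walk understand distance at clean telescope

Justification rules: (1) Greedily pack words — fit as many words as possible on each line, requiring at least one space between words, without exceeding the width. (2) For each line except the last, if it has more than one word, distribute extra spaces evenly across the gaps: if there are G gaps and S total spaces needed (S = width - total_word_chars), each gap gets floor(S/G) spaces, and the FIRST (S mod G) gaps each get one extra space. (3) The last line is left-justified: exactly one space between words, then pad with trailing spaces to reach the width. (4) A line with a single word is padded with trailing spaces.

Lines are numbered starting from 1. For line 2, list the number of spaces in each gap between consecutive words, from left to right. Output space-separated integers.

Line 1: ['cherry', 'laser'] (min_width=12, slack=4)
Line 2: ['stone', 'bright'] (min_width=12, slack=4)
Line 3: ['tower', 'brick'] (min_width=11, slack=5)
Line 4: ['dinosaur', 'program'] (min_width=16, slack=0)
Line 5: ['umbrella', 'walk'] (min_width=13, slack=3)
Line 6: ['understand'] (min_width=10, slack=6)
Line 7: ['distance', 'at'] (min_width=11, slack=5)
Line 8: ['clean', 'telescope'] (min_width=15, slack=1)

Answer: 5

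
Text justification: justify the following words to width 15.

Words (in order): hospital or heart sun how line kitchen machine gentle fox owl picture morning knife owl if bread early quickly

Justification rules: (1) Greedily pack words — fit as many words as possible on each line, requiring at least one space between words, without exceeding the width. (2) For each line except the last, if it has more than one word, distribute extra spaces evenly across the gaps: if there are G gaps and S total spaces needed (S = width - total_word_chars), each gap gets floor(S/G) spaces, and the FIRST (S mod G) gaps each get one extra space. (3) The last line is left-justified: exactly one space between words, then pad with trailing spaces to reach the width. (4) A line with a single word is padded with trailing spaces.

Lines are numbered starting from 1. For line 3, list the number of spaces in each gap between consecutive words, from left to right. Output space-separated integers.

Answer: 4

Derivation:
Line 1: ['hospital', 'or'] (min_width=11, slack=4)
Line 2: ['heart', 'sun', 'how'] (min_width=13, slack=2)
Line 3: ['line', 'kitchen'] (min_width=12, slack=3)
Line 4: ['machine', 'gentle'] (min_width=14, slack=1)
Line 5: ['fox', 'owl', 'picture'] (min_width=15, slack=0)
Line 6: ['morning', 'knife'] (min_width=13, slack=2)
Line 7: ['owl', 'if', 'bread'] (min_width=12, slack=3)
Line 8: ['early', 'quickly'] (min_width=13, slack=2)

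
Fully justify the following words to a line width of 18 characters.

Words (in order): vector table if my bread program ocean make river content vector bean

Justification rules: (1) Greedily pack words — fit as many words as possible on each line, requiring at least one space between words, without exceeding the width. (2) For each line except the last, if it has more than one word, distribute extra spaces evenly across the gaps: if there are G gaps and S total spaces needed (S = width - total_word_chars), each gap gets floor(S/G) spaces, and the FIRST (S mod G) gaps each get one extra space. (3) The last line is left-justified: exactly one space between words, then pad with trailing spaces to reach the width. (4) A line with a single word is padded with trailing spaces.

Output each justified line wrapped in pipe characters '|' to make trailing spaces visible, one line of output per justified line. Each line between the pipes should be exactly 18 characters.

Answer: |vector table if my|
|bread      program|
|ocean  make  river|
|content     vector|
|bean              |

Derivation:
Line 1: ['vector', 'table', 'if', 'my'] (min_width=18, slack=0)
Line 2: ['bread', 'program'] (min_width=13, slack=5)
Line 3: ['ocean', 'make', 'river'] (min_width=16, slack=2)
Line 4: ['content', 'vector'] (min_width=14, slack=4)
Line 5: ['bean'] (min_width=4, slack=14)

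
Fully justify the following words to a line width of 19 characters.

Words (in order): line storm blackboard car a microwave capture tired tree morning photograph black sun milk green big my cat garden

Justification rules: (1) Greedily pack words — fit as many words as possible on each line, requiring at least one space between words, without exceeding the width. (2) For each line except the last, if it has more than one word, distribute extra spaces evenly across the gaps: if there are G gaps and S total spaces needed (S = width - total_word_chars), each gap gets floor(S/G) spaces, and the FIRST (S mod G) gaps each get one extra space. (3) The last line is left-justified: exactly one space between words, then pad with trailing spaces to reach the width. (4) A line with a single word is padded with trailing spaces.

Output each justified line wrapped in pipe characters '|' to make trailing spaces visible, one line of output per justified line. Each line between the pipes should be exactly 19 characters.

Line 1: ['line', 'storm'] (min_width=10, slack=9)
Line 2: ['blackboard', 'car', 'a'] (min_width=16, slack=3)
Line 3: ['microwave', 'capture'] (min_width=17, slack=2)
Line 4: ['tired', 'tree', 'morning'] (min_width=18, slack=1)
Line 5: ['photograph', 'black'] (min_width=16, slack=3)
Line 6: ['sun', 'milk', 'green', 'big'] (min_width=18, slack=1)
Line 7: ['my', 'cat', 'garden'] (min_width=13, slack=6)

Answer: |line          storm|
|blackboard   car  a|
|microwave   capture|
|tired  tree morning|
|photograph    black|
|sun  milk green big|
|my cat garden      |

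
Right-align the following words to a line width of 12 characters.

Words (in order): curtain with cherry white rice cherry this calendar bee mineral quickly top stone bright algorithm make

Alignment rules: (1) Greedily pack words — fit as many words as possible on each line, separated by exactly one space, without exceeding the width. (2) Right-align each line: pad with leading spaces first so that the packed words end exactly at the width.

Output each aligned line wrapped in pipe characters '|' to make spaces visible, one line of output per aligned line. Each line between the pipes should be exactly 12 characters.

Answer: |curtain with|
|cherry white|
| rice cherry|
|        this|
|calendar bee|
|     mineral|
| quickly top|
|stone bright|
|   algorithm|
|        make|

Derivation:
Line 1: ['curtain', 'with'] (min_width=12, slack=0)
Line 2: ['cherry', 'white'] (min_width=12, slack=0)
Line 3: ['rice', 'cherry'] (min_width=11, slack=1)
Line 4: ['this'] (min_width=4, slack=8)
Line 5: ['calendar', 'bee'] (min_width=12, slack=0)
Line 6: ['mineral'] (min_width=7, slack=5)
Line 7: ['quickly', 'top'] (min_width=11, slack=1)
Line 8: ['stone', 'bright'] (min_width=12, slack=0)
Line 9: ['algorithm'] (min_width=9, slack=3)
Line 10: ['make'] (min_width=4, slack=8)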